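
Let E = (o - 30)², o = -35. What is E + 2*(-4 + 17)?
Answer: 4251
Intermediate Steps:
E = 4225 (E = (-35 - 30)² = (-65)² = 4225)
E + 2*(-4 + 17) = 4225 + 2*(-4 + 17) = 4225 + 2*13 = 4225 + 26 = 4251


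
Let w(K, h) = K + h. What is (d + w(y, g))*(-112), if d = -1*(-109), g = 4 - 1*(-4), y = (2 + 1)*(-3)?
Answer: -12096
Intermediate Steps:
y = -9 (y = 3*(-3) = -9)
g = 8 (g = 4 + 4 = 8)
d = 109
(d + w(y, g))*(-112) = (109 + (-9 + 8))*(-112) = (109 - 1)*(-112) = 108*(-112) = -12096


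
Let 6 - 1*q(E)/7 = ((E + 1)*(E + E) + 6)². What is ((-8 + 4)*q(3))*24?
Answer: 600768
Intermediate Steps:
q(E) = 42 - 7*(6 + 2*E*(1 + E))² (q(E) = 42 - 7*((E + 1)*(E + E) + 6)² = 42 - 7*((1 + E)*(2*E) + 6)² = 42 - 7*(2*E*(1 + E) + 6)² = 42 - 7*(6 + 2*E*(1 + E))²)
((-8 + 4)*q(3))*24 = ((-8 + 4)*(42 - 28*(3 + 3 + 3²)²))*24 = -4*(42 - 28*(3 + 3 + 9)²)*24 = -4*(42 - 28*15²)*24 = -4*(42 - 28*225)*24 = -4*(42 - 6300)*24 = -4*(-6258)*24 = 25032*24 = 600768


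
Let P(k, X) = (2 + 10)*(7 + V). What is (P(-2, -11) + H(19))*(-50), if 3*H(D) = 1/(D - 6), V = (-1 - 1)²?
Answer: -257450/39 ≈ -6601.3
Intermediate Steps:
V = 4 (V = (-2)² = 4)
P(k, X) = 132 (P(k, X) = (2 + 10)*(7 + 4) = 12*11 = 132)
H(D) = 1/(3*(-6 + D)) (H(D) = 1/(3*(D - 6)) = 1/(3*(-6 + D)))
(P(-2, -11) + H(19))*(-50) = (132 + 1/(3*(-6 + 19)))*(-50) = (132 + (⅓)/13)*(-50) = (132 + (⅓)*(1/13))*(-50) = (132 + 1/39)*(-50) = (5149/39)*(-50) = -257450/39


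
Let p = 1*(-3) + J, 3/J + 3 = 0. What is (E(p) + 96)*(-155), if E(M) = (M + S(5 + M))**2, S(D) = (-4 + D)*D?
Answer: -22475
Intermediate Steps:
J = -1 (J = 3/(-3 + 0) = 3/(-3) = 3*(-1/3) = -1)
S(D) = D*(-4 + D)
p = -4 (p = 1*(-3) - 1 = -3 - 1 = -4)
E(M) = (M + (1 + M)*(5 + M))**2 (E(M) = (M + (5 + M)*(-4 + (5 + M)))**2 = (M + (5 + M)*(1 + M))**2 = (M + (1 + M)*(5 + M))**2)
(E(p) + 96)*(-155) = ((-4 + (1 - 4)*(5 - 4))**2 + 96)*(-155) = ((-4 - 3*1)**2 + 96)*(-155) = ((-4 - 3)**2 + 96)*(-155) = ((-7)**2 + 96)*(-155) = (49 + 96)*(-155) = 145*(-155) = -22475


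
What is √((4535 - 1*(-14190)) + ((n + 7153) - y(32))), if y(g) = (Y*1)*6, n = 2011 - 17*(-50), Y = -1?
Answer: √28745 ≈ 169.54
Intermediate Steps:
n = 2861 (n = 2011 - 1*(-850) = 2011 + 850 = 2861)
y(g) = -6 (y(g) = -1*1*6 = -1*6 = -6)
√((4535 - 1*(-14190)) + ((n + 7153) - y(32))) = √((4535 - 1*(-14190)) + ((2861 + 7153) - 1*(-6))) = √((4535 + 14190) + (10014 + 6)) = √(18725 + 10020) = √28745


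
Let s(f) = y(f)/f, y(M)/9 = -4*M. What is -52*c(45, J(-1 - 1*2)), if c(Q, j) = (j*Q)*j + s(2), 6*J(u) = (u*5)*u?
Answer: -129753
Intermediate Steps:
y(M) = -36*M (y(M) = 9*(-4*M) = -36*M)
s(f) = -36 (s(f) = (-36*f)/f = -36)
J(u) = 5*u²/6 (J(u) = ((u*5)*u)/6 = ((5*u)*u)/6 = (5*u²)/6 = 5*u²/6)
c(Q, j) = -36 + Q*j² (c(Q, j) = (j*Q)*j - 36 = (Q*j)*j - 36 = Q*j² - 36 = -36 + Q*j²)
-52*c(45, J(-1 - 1*2)) = -52*(-36 + 45*(5*(-1 - 1*2)²/6)²) = -52*(-36 + 45*(5*(-1 - 2)²/6)²) = -52*(-36 + 45*((⅚)*(-3)²)²) = -52*(-36 + 45*((⅚)*9)²) = -52*(-36 + 45*(15/2)²) = -52*(-36 + 45*(225/4)) = -52*(-36 + 10125/4) = -52*9981/4 = -129753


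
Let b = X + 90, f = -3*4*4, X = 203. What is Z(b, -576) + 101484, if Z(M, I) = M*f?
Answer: 87420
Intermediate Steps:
f = -48 (f = -12*4 = -48)
b = 293 (b = 203 + 90 = 293)
Z(M, I) = -48*M (Z(M, I) = M*(-48) = -48*M)
Z(b, -576) + 101484 = -48*293 + 101484 = -14064 + 101484 = 87420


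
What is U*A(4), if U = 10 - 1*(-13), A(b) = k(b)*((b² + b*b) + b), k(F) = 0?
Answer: 0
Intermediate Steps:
A(b) = 0 (A(b) = 0*((b² + b*b) + b) = 0*((b² + b²) + b) = 0*(2*b² + b) = 0*(b + 2*b²) = 0)
U = 23 (U = 10 + 13 = 23)
U*A(4) = 23*0 = 0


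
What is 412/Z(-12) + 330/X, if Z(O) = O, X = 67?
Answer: -5911/201 ≈ -29.408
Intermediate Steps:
412/Z(-12) + 330/X = 412/(-12) + 330/67 = 412*(-1/12) + 330*(1/67) = -103/3 + 330/67 = -5911/201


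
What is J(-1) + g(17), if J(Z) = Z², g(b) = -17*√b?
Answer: 1 - 17*√17 ≈ -69.093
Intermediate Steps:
J(-1) + g(17) = (-1)² - 17*√17 = 1 - 17*√17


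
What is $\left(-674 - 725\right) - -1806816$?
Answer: $1805417$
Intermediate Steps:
$\left(-674 - 725\right) - -1806816 = -1399 + 1806816 = 1805417$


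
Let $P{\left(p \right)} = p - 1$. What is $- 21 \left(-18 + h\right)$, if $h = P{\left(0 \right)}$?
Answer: $399$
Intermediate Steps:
$P{\left(p \right)} = -1 + p$
$h = -1$ ($h = -1 + 0 = -1$)
$- 21 \left(-18 + h\right) = - 21 \left(-18 - 1\right) = \left(-21\right) \left(-19\right) = 399$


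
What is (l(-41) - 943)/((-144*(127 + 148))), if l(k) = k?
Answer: 41/1650 ≈ 0.024848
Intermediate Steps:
(l(-41) - 943)/((-144*(127 + 148))) = (-41 - 943)/((-144*(127 + 148))) = -984/((-144*275)) = -984/(-39600) = -984*(-1/39600) = 41/1650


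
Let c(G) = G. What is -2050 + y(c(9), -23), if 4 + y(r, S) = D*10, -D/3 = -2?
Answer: -1994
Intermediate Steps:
D = 6 (D = -3*(-2) = 6)
y(r, S) = 56 (y(r, S) = -4 + 6*10 = -4 + 60 = 56)
-2050 + y(c(9), -23) = -2050 + 56 = -1994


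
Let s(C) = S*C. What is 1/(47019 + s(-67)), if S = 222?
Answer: 1/32145 ≈ 3.1109e-5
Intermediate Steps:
s(C) = 222*C
1/(47019 + s(-67)) = 1/(47019 + 222*(-67)) = 1/(47019 - 14874) = 1/32145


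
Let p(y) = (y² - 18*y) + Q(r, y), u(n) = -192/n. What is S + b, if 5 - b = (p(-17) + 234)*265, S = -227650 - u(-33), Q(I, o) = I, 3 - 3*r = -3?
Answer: -4926524/11 ≈ -4.4787e+5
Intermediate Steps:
r = 2 (r = 1 - ⅓*(-3) = 1 + 1 = 2)
p(y) = 2 + y² - 18*y (p(y) = (y² - 18*y) + 2 = 2 + y² - 18*y)
S = -2504214/11 (S = -227650 - (-192)/(-33) = -227650 - (-192)*(-1)/33 = -227650 - 1*64/11 = -227650 - 64/11 = -2504214/11 ≈ -2.2766e+5)
b = -220210 (b = 5 - ((2 + (-17)² - 18*(-17)) + 234)*265 = 5 - ((2 + 289 + 306) + 234)*265 = 5 - (597 + 234)*265 = 5 - 831*265 = 5 - 1*220215 = 5 - 220215 = -220210)
S + b = -2504214/11 - 220210 = -4926524/11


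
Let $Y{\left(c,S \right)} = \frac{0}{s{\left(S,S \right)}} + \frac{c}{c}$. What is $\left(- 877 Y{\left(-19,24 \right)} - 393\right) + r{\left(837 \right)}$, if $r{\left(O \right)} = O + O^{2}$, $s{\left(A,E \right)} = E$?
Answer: $700136$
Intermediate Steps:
$Y{\left(c,S \right)} = 1$ ($Y{\left(c,S \right)} = \frac{0}{S} + \frac{c}{c} = 0 + 1 = 1$)
$\left(- 877 Y{\left(-19,24 \right)} - 393\right) + r{\left(837 \right)} = \left(\left(-877\right) 1 - 393\right) + 837 \left(1 + 837\right) = \left(-877 - 393\right) + 837 \cdot 838 = -1270 + 701406 = 700136$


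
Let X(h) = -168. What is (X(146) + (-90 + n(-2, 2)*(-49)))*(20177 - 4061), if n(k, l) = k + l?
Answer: -4157928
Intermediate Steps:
(X(146) + (-90 + n(-2, 2)*(-49)))*(20177 - 4061) = (-168 + (-90 + (-2 + 2)*(-49)))*(20177 - 4061) = (-168 + (-90 + 0*(-49)))*16116 = (-168 + (-90 + 0))*16116 = (-168 - 90)*16116 = -258*16116 = -4157928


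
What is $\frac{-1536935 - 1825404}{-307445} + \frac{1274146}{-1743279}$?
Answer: $\frac{5469765152611}{535962412155} \approx 10.206$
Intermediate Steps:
$\frac{-1536935 - 1825404}{-307445} + \frac{1274146}{-1743279} = \left(-1536935 - 1825404\right) \left(- \frac{1}{307445}\right) + 1274146 \left(- \frac{1}{1743279}\right) = \left(-3362339\right) \left(- \frac{1}{307445}\right) - \frac{1274146}{1743279} = \frac{3362339}{307445} - \frac{1274146}{1743279} = \frac{5469765152611}{535962412155}$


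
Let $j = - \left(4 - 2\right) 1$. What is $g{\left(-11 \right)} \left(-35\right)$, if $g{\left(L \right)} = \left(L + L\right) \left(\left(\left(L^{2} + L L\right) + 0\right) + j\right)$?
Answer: $184800$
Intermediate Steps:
$j = -2$ ($j = - 2 \cdot 1 = \left(-1\right) 2 = -2$)
$g{\left(L \right)} = 2 L \left(-2 + 2 L^{2}\right)$ ($g{\left(L \right)} = \left(L + L\right) \left(\left(\left(L^{2} + L L\right) + 0\right) - 2\right) = 2 L \left(\left(\left(L^{2} + L^{2}\right) + 0\right) - 2\right) = 2 L \left(\left(2 L^{2} + 0\right) - 2\right) = 2 L \left(2 L^{2} - 2\right) = 2 L \left(-2 + 2 L^{2}\right)$)
$g{\left(-11 \right)} \left(-35\right) = 4 \left(-11\right) \left(-1 + \left(-11\right)^{2}\right) \left(-35\right) = 4 \left(-11\right) \left(-1 + 121\right) \left(-35\right) = 4 \left(-11\right) 120 \left(-35\right) = \left(-5280\right) \left(-35\right) = 184800$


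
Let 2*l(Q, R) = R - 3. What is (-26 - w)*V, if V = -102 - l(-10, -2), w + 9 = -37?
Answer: -1990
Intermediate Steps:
w = -46 (w = -9 - 37 = -46)
l(Q, R) = -3/2 + R/2 (l(Q, R) = (R - 3)/2 = (-3 + R)/2 = -3/2 + R/2)
V = -199/2 (V = -102 - (-3/2 + (1/2)*(-2)) = -102 - (-3/2 - 1) = -102 - 1*(-5/2) = -102 + 5/2 = -199/2 ≈ -99.500)
(-26 - w)*V = (-26 - 1*(-46))*(-199/2) = (-26 + 46)*(-199/2) = 20*(-199/2) = -1990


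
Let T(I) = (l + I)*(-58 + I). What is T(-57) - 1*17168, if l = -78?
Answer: -1643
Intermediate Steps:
T(I) = (-78 + I)*(-58 + I)
T(-57) - 1*17168 = (4524 + (-57)**2 - 136*(-57)) - 1*17168 = (4524 + 3249 + 7752) - 17168 = 15525 - 17168 = -1643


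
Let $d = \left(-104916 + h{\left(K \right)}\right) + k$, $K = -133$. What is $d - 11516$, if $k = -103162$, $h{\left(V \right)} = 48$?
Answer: $-219546$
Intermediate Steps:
$d = -208030$ ($d = \left(-104916 + 48\right) - 103162 = -104868 - 103162 = -208030$)
$d - 11516 = -208030 - 11516 = -219546$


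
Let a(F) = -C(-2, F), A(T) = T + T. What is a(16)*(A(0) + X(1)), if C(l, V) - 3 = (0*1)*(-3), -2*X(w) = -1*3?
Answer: -9/2 ≈ -4.5000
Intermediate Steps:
X(w) = 3/2 (X(w) = -(-1)*3/2 = -½*(-3) = 3/2)
A(T) = 2*T
C(l, V) = 3 (C(l, V) = 3 + (0*1)*(-3) = 3 + 0*(-3) = 3 + 0 = 3)
a(F) = -3 (a(F) = -1*3 = -3)
a(16)*(A(0) + X(1)) = -3*(2*0 + 3/2) = -3*(0 + 3/2) = -3*3/2 = -9/2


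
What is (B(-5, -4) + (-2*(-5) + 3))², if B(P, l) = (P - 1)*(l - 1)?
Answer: 1849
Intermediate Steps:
B(P, l) = (-1 + P)*(-1 + l)
(B(-5, -4) + (-2*(-5) + 3))² = ((1 - 1*(-5) - 1*(-4) - 5*(-4)) + (-2*(-5) + 3))² = ((1 + 5 + 4 + 20) + (10 + 3))² = (30 + 13)² = 43² = 1849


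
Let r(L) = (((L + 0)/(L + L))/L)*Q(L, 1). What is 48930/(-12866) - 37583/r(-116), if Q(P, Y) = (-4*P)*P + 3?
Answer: -8201100659/49461499 ≈ -165.81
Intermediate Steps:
Q(P, Y) = 3 - 4*P² (Q(P, Y) = -4*P² + 3 = 3 - 4*P²)
r(L) = (3 - 4*L²)/(2*L) (r(L) = (((L + 0)/(L + L))/L)*(3 - 4*L²) = ((L/((2*L)))/L)*(3 - 4*L²) = ((L*(1/(2*L)))/L)*(3 - 4*L²) = (1/(2*L))*(3 - 4*L²) = (3 - 4*L²)/(2*L))
48930/(-12866) - 37583/r(-116) = 48930/(-12866) - 37583/(-2*(-116) + (3/2)/(-116)) = 48930*(-1/12866) - 37583/(232 + (3/2)*(-1/116)) = -3495/919 - 37583/(232 - 3/232) = -3495/919 - 37583/53821/232 = -3495/919 - 37583*232/53821 = -3495/919 - 8719256/53821 = -8201100659/49461499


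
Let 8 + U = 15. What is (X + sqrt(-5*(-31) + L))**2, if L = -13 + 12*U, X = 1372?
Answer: (1372 + sqrt(226))**2 ≈ 1.9239e+6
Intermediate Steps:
U = 7 (U = -8 + 15 = 7)
L = 71 (L = -13 + 12*7 = -13 + 84 = 71)
(X + sqrt(-5*(-31) + L))**2 = (1372 + sqrt(-5*(-31) + 71))**2 = (1372 + sqrt(155 + 71))**2 = (1372 + sqrt(226))**2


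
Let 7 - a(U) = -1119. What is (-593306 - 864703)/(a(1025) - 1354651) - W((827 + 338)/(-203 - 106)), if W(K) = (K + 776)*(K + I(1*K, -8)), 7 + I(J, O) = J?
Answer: 483757964523668/43078640175 ≈ 11230.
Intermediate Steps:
I(J, O) = -7 + J
a(U) = 1126 (a(U) = 7 - 1*(-1119) = 7 + 1119 = 1126)
W(K) = (-7 + 2*K)*(776 + K) (W(K) = (K + 776)*(K + (-7 + 1*K)) = (776 + K)*(K + (-7 + K)) = (776 + K)*(-7 + 2*K) = (-7 + 2*K)*(776 + K))
(-593306 - 864703)/(a(1025) - 1354651) - W((827 + 338)/(-203 - 106)) = (-593306 - 864703)/(1126 - 1354651) - (-5432 + 2*((827 + 338)/(-203 - 106))² + 1545*((827 + 338)/(-203 - 106))) = -1458009/(-1353525) - (-5432 + 2*(1165/(-309))² + 1545*(1165/(-309))) = -1458009*(-1/1353525) - (-5432 + 2*(1165*(-1/309))² + 1545*(1165*(-1/309))) = 486003/451175 - (-5432 + 2*(-1165/309)² + 1545*(-1165/309)) = 486003/451175 - (-5432 + 2*(1357225/95481) - 5825) = 486003/451175 - (-5432 + 2714450/95481 - 5825) = 486003/451175 - 1*(-1072115167/95481) = 486003/451175 + 1072115167/95481 = 483757964523668/43078640175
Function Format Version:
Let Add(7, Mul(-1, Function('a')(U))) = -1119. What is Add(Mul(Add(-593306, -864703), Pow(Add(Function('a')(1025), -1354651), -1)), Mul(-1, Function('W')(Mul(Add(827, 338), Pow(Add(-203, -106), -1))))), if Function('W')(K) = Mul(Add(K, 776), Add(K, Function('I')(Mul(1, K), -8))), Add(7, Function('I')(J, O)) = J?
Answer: Rational(483757964523668, 43078640175) ≈ 11230.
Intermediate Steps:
Function('I')(J, O) = Add(-7, J)
Function('a')(U) = 1126 (Function('a')(U) = Add(7, Mul(-1, -1119)) = Add(7, 1119) = 1126)
Function('W')(K) = Mul(Add(-7, Mul(2, K)), Add(776, K)) (Function('W')(K) = Mul(Add(K, 776), Add(K, Add(-7, Mul(1, K)))) = Mul(Add(776, K), Add(K, Add(-7, K))) = Mul(Add(776, K), Add(-7, Mul(2, K))) = Mul(Add(-7, Mul(2, K)), Add(776, K)))
Add(Mul(Add(-593306, -864703), Pow(Add(Function('a')(1025), -1354651), -1)), Mul(-1, Function('W')(Mul(Add(827, 338), Pow(Add(-203, -106), -1))))) = Add(Mul(Add(-593306, -864703), Pow(Add(1126, -1354651), -1)), Mul(-1, Add(-5432, Mul(2, Pow(Mul(Add(827, 338), Pow(Add(-203, -106), -1)), 2)), Mul(1545, Mul(Add(827, 338), Pow(Add(-203, -106), -1)))))) = Add(Mul(-1458009, Pow(-1353525, -1)), Mul(-1, Add(-5432, Mul(2, Pow(Mul(1165, Pow(-309, -1)), 2)), Mul(1545, Mul(1165, Pow(-309, -1)))))) = Add(Mul(-1458009, Rational(-1, 1353525)), Mul(-1, Add(-5432, Mul(2, Pow(Mul(1165, Rational(-1, 309)), 2)), Mul(1545, Mul(1165, Rational(-1, 309)))))) = Add(Rational(486003, 451175), Mul(-1, Add(-5432, Mul(2, Pow(Rational(-1165, 309), 2)), Mul(1545, Rational(-1165, 309))))) = Add(Rational(486003, 451175), Mul(-1, Add(-5432, Mul(2, Rational(1357225, 95481)), -5825))) = Add(Rational(486003, 451175), Mul(-1, Add(-5432, Rational(2714450, 95481), -5825))) = Add(Rational(486003, 451175), Mul(-1, Rational(-1072115167, 95481))) = Add(Rational(486003, 451175), Rational(1072115167, 95481)) = Rational(483757964523668, 43078640175)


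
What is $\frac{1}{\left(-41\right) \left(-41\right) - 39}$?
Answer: $\frac{1}{1642} \approx 0.00060901$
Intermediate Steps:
$\frac{1}{\left(-41\right) \left(-41\right) - 39} = \frac{1}{1681 - 39} = \frac{1}{1642}$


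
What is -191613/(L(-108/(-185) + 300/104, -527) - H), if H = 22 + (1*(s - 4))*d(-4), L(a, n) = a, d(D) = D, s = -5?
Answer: 921658530/262297 ≈ 3513.8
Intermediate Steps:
H = 58 (H = 22 + (1*(-5 - 4))*(-4) = 22 + (1*(-9))*(-4) = 22 - 9*(-4) = 22 + 36 = 58)
-191613/(L(-108/(-185) + 300/104, -527) - H) = -191613/((-108/(-185) + 300/104) - 1*58) = -191613/((-108*(-1/185) + 300*(1/104)) - 58) = -191613/((108/185 + 75/26) - 58) = -191613/(16683/4810 - 58) = -191613/(-262297/4810) = -191613*(-4810/262297) = 921658530/262297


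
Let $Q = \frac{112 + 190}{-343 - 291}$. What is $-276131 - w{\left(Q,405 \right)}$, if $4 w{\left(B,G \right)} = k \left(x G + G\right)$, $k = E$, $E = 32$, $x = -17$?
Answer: $-224291$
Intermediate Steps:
$Q = - \frac{151}{317}$ ($Q = \frac{302}{-634} = 302 \left(- \frac{1}{634}\right) = - \frac{151}{317} \approx -0.47634$)
$k = 32$
$w{\left(B,G \right)} = - 128 G$ ($w{\left(B,G \right)} = \frac{32 \left(- 17 G + G\right)}{4} = \frac{32 \left(- 16 G\right)}{4} = \frac{\left(-512\right) G}{4} = - 128 G$)
$-276131 - w{\left(Q,405 \right)} = -276131 - \left(-128\right) 405 = -276131 - -51840 = -276131 + 51840 = -224291$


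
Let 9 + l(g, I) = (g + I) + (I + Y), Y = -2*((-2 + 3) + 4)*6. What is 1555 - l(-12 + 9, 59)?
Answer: 1509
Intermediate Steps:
Y = -60 (Y = -2*(1 + 4)*6 = -2*5*6 = -10*6 = -60)
l(g, I) = -69 + g + 2*I (l(g, I) = -9 + ((g + I) + (I - 60)) = -9 + ((I + g) + (-60 + I)) = -9 + (-60 + g + 2*I) = -69 + g + 2*I)
1555 - l(-12 + 9, 59) = 1555 - (-69 + (-12 + 9) + 2*59) = 1555 - (-69 - 3 + 118) = 1555 - 1*46 = 1555 - 46 = 1509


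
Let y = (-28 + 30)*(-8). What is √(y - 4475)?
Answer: 3*I*√499 ≈ 67.015*I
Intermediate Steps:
y = -16 (y = 2*(-8) = -16)
√(y - 4475) = √(-16 - 4475) = √(-4491) = 3*I*√499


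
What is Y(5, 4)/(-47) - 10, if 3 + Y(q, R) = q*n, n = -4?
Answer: -447/47 ≈ -9.5106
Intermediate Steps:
Y(q, R) = -3 - 4*q (Y(q, R) = -3 + q*(-4) = -3 - 4*q)
Y(5, 4)/(-47) - 10 = (-3 - 4*5)/(-47) - 10 = -(-3 - 20)/47 - 10 = -1/47*(-23) - 10 = 23/47 - 10 = -447/47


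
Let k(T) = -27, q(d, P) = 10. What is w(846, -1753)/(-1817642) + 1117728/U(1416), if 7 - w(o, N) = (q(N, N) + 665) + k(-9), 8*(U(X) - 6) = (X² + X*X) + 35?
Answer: 16255605394003/7289098860190 ≈ 2.2301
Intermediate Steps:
U(X) = 83/8 + X²/4 (U(X) = 6 + ((X² + X*X) + 35)/8 = 6 + ((X² + X²) + 35)/8 = 6 + (2*X² + 35)/8 = 6 + (35 + 2*X²)/8 = 6 + (35/8 + X²/4) = 83/8 + X²/4)
w(o, N) = -641 (w(o, N) = 7 - ((10 + 665) - 27) = 7 - (675 - 27) = 7 - 1*648 = 7 - 648 = -641)
w(846, -1753)/(-1817642) + 1117728/U(1416) = -641/(-1817642) + 1117728/(83/8 + (¼)*1416²) = -641*(-1/1817642) + 1117728/(83/8 + (¼)*2005056) = 641/1817642 + 1117728/(83/8 + 501264) = 641/1817642 + 1117728/(4010195/8) = 641/1817642 + 1117728*(8/4010195) = 641/1817642 + 8941824/4010195 = 16255605394003/7289098860190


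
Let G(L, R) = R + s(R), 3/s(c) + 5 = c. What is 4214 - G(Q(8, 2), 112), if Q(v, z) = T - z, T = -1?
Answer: 438911/107 ≈ 4102.0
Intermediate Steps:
Q(v, z) = -1 - z
s(c) = 3/(-5 + c)
G(L, R) = R + 3/(-5 + R)
4214 - G(Q(8, 2), 112) = 4214 - (3 + 112*(-5 + 112))/(-5 + 112) = 4214 - (3 + 112*107)/107 = 4214 - (3 + 11984)/107 = 4214 - 11987/107 = 438911/107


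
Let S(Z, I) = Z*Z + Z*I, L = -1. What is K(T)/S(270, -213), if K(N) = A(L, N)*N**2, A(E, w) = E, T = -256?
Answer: -32768/7695 ≈ -4.2583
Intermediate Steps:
S(Z, I) = Z**2 + I*Z
K(N) = -N**2
K(T)/S(270, -213) = (-1*(-256)**2)/((270*(-213 + 270))) = (-1*65536)/((270*57)) = -65536/15390 = -65536*1/15390 = -32768/7695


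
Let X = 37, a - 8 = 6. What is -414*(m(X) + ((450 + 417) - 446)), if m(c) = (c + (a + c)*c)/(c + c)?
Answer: -185058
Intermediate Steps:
a = 14 (a = 8 + 6 = 14)
m(c) = (c + c*(14 + c))/(2*c) (m(c) = (c + (14 + c)*c)/(c + c) = (c + c*(14 + c))/((2*c)) = (c + c*(14 + c))*(1/(2*c)) = (c + c*(14 + c))/(2*c))
-414*(m(X) + ((450 + 417) - 446)) = -414*((15/2 + (½)*37) + ((450 + 417) - 446)) = -414*((15/2 + 37/2) + (867 - 446)) = -414*(26 + 421) = -414*447 = -185058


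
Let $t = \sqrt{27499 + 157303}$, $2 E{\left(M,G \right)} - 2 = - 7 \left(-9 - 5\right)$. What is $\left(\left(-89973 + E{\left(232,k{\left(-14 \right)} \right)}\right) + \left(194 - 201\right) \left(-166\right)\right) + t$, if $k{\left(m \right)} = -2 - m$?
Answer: $-88761 + \sqrt{184802} \approx -88331.0$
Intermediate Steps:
$E{\left(M,G \right)} = 50$ ($E{\left(M,G \right)} = 1 + \frac{\left(-7\right) \left(-9 - 5\right)}{2} = 1 + \frac{\left(-7\right) \left(-14\right)}{2} = 1 + \frac{1}{2} \cdot 98 = 1 + 49 = 50$)
$t = \sqrt{184802} \approx 429.89$
$\left(\left(-89973 + E{\left(232,k{\left(-14 \right)} \right)}\right) + \left(194 - 201\right) \left(-166\right)\right) + t = \left(\left(-89973 + 50\right) + \left(194 - 201\right) \left(-166\right)\right) + \sqrt{184802} = \left(-89923 - -1162\right) + \sqrt{184802} = \left(-89923 + 1162\right) + \sqrt{184802} = -88761 + \sqrt{184802}$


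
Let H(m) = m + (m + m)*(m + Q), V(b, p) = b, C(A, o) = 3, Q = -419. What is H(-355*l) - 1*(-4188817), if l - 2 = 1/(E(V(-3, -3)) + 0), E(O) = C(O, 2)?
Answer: 56289638/9 ≈ 6.2544e+6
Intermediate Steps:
E(O) = 3
l = 7/3 (l = 2 + 1/(3 + 0) = 2 + 1/3 = 2 + ⅓ = 7/3 ≈ 2.3333)
H(m) = m + 2*m*(-419 + m) (H(m) = m + (m + m)*(m - 419) = m + (2*m)*(-419 + m) = m + 2*m*(-419 + m))
H(-355*l) - 1*(-4188817) = (-355*7/3)*(-837 + 2*(-355*7/3)) - 1*(-4188817) = -2485*(-837 + 2*(-2485/3))/3 + 4188817 = -2485*(-837 - 4970/3)/3 + 4188817 = -2485/3*(-7481/3) + 4188817 = 18590285/9 + 4188817 = 56289638/9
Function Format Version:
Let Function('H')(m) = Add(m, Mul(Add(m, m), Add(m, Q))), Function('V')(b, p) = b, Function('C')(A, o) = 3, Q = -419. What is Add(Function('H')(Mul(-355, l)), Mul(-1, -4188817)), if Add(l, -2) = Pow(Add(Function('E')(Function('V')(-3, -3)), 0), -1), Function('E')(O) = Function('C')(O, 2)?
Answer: Rational(56289638, 9) ≈ 6.2544e+6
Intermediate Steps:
Function('E')(O) = 3
l = Rational(7, 3) (l = Add(2, Pow(Add(3, 0), -1)) = Add(2, Pow(3, -1)) = Add(2, Rational(1, 3)) = Rational(7, 3) ≈ 2.3333)
Function('H')(m) = Add(m, Mul(2, m, Add(-419, m))) (Function('H')(m) = Add(m, Mul(Add(m, m), Add(m, -419))) = Add(m, Mul(Mul(2, m), Add(-419, m))) = Add(m, Mul(2, m, Add(-419, m))))
Add(Function('H')(Mul(-355, l)), Mul(-1, -4188817)) = Add(Mul(Mul(-355, Rational(7, 3)), Add(-837, Mul(2, Mul(-355, Rational(7, 3))))), Mul(-1, -4188817)) = Add(Mul(Rational(-2485, 3), Add(-837, Mul(2, Rational(-2485, 3)))), 4188817) = Add(Mul(Rational(-2485, 3), Add(-837, Rational(-4970, 3))), 4188817) = Add(Mul(Rational(-2485, 3), Rational(-7481, 3)), 4188817) = Add(Rational(18590285, 9), 4188817) = Rational(56289638, 9)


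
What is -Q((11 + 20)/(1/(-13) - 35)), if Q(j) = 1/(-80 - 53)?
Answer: 1/133 ≈ 0.0075188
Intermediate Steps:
Q(j) = -1/133 (Q(j) = 1/(-133) = -1/133)
-Q((11 + 20)/(1/(-13) - 35)) = -1*(-1/133) = 1/133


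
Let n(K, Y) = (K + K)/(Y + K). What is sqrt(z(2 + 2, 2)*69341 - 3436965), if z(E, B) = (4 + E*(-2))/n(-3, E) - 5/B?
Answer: I*sqrt(128307246)/6 ≈ 1887.9*I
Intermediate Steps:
n(K, Y) = 2*K/(K + Y) (n(K, Y) = (2*K)/(K + Y) = 2*K/(K + Y))
z(E, B) = -5/B + (1/2 - E/6)*(4 - 2*E) (z(E, B) = (4 + E*(-2))/((2*(-3)/(-3 + E))) - 5/B = (4 - 2*E)/((-6/(-3 + E))) - 5/B = (4 - 2*E)*(1/2 - E/6) - 5/B = (1/2 - E/6)*(4 - 2*E) - 5/B = -5/B + (1/2 - E/6)*(4 - 2*E))
sqrt(z(2 + 2, 2)*69341 - 3436965) = sqrt((2 - 5/2 - 5*(2 + 2)/3 + (2 + 2)**2/3)*69341 - 3436965) = sqrt((2 - 5*1/2 - 5/3*4 + (1/3)*4**2)*69341 - 3436965) = sqrt((2 - 5/2 - 20/3 + (1/3)*16)*69341 - 3436965) = sqrt((2 - 5/2 - 20/3 + 16/3)*69341 - 3436965) = sqrt(-11/6*69341 - 3436965) = sqrt(-762751/6 - 3436965) = sqrt(-21384541/6) = I*sqrt(128307246)/6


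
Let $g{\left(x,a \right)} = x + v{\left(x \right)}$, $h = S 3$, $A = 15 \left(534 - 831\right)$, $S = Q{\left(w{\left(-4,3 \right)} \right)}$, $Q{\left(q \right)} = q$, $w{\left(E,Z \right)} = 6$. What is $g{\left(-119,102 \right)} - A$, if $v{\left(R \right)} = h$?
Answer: $4354$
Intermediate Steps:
$S = 6$
$A = -4455$ ($A = 15 \left(534 - 831\right) = 15 \left(-297\right) = -4455$)
$h = 18$ ($h = 6 \cdot 3 = 18$)
$v{\left(R \right)} = 18$
$g{\left(x,a \right)} = 18 + x$ ($g{\left(x,a \right)} = x + 18 = 18 + x$)
$g{\left(-119,102 \right)} - A = \left(18 - 119\right) - -4455 = -101 + 4455 = 4354$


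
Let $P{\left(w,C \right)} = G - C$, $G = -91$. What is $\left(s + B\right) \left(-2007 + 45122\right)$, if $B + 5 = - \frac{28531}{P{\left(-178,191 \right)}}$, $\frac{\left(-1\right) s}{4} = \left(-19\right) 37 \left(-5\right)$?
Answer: $- \frac{169778203885}{282} \approx -6.0205 \cdot 10^{8}$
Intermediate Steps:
$P{\left(w,C \right)} = -91 - C$
$s = -14060$ ($s = - 4 \left(-19\right) 37 \left(-5\right) = - 4 \left(\left(-703\right) \left(-5\right)\right) = \left(-4\right) 3515 = -14060$)
$B = \frac{27121}{282}$ ($B = -5 - \frac{28531}{-91 - 191} = -5 - \frac{28531}{-282} = -5 - - \frac{28531}{282} = -5 + \frac{28531}{282} = \frac{27121}{282} \approx 96.174$)
$\left(s + B\right) \left(-2007 + 45122\right) = \left(-14060 + \frac{27121}{282}\right) \left(-2007 + 45122\right) = \left(- \frac{3937799}{282}\right) 43115 = - \frac{169778203885}{282}$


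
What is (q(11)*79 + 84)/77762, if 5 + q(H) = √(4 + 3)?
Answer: -311/77762 + 79*√7/77762 ≈ -0.0013115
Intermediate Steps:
q(H) = -5 + √7 (q(H) = -5 + √(4 + 3) = -5 + √7)
(q(11)*79 + 84)/77762 = ((-5 + √7)*79 + 84)/77762 = ((-395 + 79*√7) + 84)*(1/77762) = (-311 + 79*√7)*(1/77762) = -311/77762 + 79*√7/77762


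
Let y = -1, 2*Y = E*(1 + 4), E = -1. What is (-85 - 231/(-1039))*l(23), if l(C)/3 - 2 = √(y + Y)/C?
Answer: -528504/1039 - 132126*I*√14/23897 ≈ -508.67 - 20.688*I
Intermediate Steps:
Y = -5/2 (Y = (-(1 + 4))/2 = (-1*5)/2 = (½)*(-5) = -5/2 ≈ -2.5000)
l(C) = 6 + 3*I*√14/(2*C) (l(C) = 6 + 3*(√(-1 - 5/2)/C) = 6 + 3*(√(-7/2)/C) = 6 + 3*((I*√14/2)/C) = 6 + 3*(I*√14/(2*C)) = 6 + 3*I*√14/(2*C))
(-85 - 231/(-1039))*l(23) = (-85 - 231/(-1039))*(6 + (3/2)*I*√14/23) = (-85 - 231*(-1/1039))*(6 + (3/2)*I*√14*(1/23)) = (-85 + 231/1039)*(6 + 3*I*√14/46) = -88084*(6 + 3*I*√14/46)/1039 = -528504/1039 - 132126*I*√14/23897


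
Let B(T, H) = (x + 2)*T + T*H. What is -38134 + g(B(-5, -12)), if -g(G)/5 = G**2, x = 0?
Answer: -50634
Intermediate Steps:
B(T, H) = 2*T + H*T (B(T, H) = (0 + 2)*T + T*H = 2*T + H*T)
g(G) = -5*G**2
-38134 + g(B(-5, -12)) = -38134 - 5*25*(2 - 12)**2 = -38134 - 5*(-5*(-10))**2 = -38134 - 5*50**2 = -38134 - 5*2500 = -38134 - 12500 = -50634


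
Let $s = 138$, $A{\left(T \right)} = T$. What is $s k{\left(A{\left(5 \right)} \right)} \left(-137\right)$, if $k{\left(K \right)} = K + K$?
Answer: $-189060$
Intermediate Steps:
$k{\left(K \right)} = 2 K$
$s k{\left(A{\left(5 \right)} \right)} \left(-137\right) = 138 \cdot 2 \cdot 5 \left(-137\right) = 138 \cdot 10 \left(-137\right) = 1380 \left(-137\right) = -189060$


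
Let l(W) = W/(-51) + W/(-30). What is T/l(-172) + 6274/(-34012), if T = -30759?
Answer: -3705405844/1096887 ≈ -3378.1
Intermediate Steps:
l(W) = -9*W/170 (l(W) = W*(-1/51) + W*(-1/30) = -W/51 - W/30 = -9*W/170)
T/l(-172) + 6274/(-34012) = -30759/((-9/170*(-172))) + 6274/(-34012) = -30759/774/85 + 6274*(-1/34012) = -30759*85/774 - 3137/17006 = -871505/258 - 3137/17006 = -3705405844/1096887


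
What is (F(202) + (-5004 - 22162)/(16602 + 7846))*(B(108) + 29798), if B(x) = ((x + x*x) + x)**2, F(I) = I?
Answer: 173325990140835/6112 ≈ 2.8358e+10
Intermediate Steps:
B(x) = (x**2 + 2*x)**2 (B(x) = ((x + x**2) + x)**2 = (x**2 + 2*x)**2)
(F(202) + (-5004 - 22162)/(16602 + 7846))*(B(108) + 29798) = (202 + (-5004 - 22162)/(16602 + 7846))*(108**2*(2 + 108)**2 + 29798) = (202 - 27166/24448)*(11664*110**2 + 29798) = (202 - 27166*1/24448)*(11664*12100 + 29798) = (202 - 13583/12224)*(141134400 + 29798) = (2455665/12224)*141164198 = 173325990140835/6112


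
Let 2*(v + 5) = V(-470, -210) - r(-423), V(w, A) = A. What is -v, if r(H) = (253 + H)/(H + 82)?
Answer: 37595/341 ≈ 110.25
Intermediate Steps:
r(H) = (253 + H)/(82 + H)
v = -37595/341 (v = -5 + (-210 - (253 - 423)/(82 - 423))/2 = -5 + (-210 - (-170)/(-341))/2 = -5 + (-210 - (-1)*(-170)/341)/2 = -5 + (-210 - 1*170/341)/2 = -5 + (-210 - 170/341)/2 = -5 + (½)*(-71780/341) = -5 - 35890/341 = -37595/341 ≈ -110.25)
-v = -1*(-37595/341) = 37595/341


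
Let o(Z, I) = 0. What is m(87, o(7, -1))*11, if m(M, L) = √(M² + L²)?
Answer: 957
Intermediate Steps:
m(M, L) = √(L² + M²)
m(87, o(7, -1))*11 = √(0² + 87²)*11 = √(0 + 7569)*11 = √7569*11 = 87*11 = 957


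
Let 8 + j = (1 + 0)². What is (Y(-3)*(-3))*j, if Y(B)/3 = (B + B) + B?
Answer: -567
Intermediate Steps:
Y(B) = 9*B (Y(B) = 3*((B + B) + B) = 3*(2*B + B) = 3*(3*B) = 9*B)
j = -7 (j = -8 + (1 + 0)² = -8 + 1² = -8 + 1 = -7)
(Y(-3)*(-3))*j = ((9*(-3))*(-3))*(-7) = -27*(-3)*(-7) = 81*(-7) = -567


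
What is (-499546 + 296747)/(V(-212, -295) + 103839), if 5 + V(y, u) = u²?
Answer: -202799/190859 ≈ -1.0626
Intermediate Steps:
V(y, u) = -5 + u²
(-499546 + 296747)/(V(-212, -295) + 103839) = (-499546 + 296747)/((-5 + (-295)²) + 103839) = -202799/((-5 + 87025) + 103839) = -202799/(87020 + 103839) = -202799/190859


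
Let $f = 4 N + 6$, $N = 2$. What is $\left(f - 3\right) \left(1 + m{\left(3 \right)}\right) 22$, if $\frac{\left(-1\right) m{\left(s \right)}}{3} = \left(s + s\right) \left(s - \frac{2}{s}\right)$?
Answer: $-9922$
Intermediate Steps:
$m{\left(s \right)} = - 6 s \left(s - \frac{2}{s}\right)$ ($m{\left(s \right)} = - 3 \left(s + s\right) \left(s - \frac{2}{s}\right) = - 3 \cdot 2 s \left(s - \frac{2}{s}\right) = - 6 s \left(s - \frac{2}{s}\right)$)
$f = 14$ ($f = 4 \cdot 2 + 6 = 8 + 6 = 14$)
$\left(f - 3\right) \left(1 + m{\left(3 \right)}\right) 22 = \left(14 - 3\right) \left(1 + \left(12 - 6 \cdot 3^{2}\right)\right) 22 = \left(14 - 3\right) \left(1 + \left(12 - 54\right)\right) 22 = 11 \left(1 + \left(12 - 54\right)\right) 22 = 11 \left(1 - 42\right) 22 = 11 \left(-41\right) 22 = \left(-451\right) 22 = -9922$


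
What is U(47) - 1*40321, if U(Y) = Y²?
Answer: -38112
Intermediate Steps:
U(47) - 1*40321 = 47² - 1*40321 = 2209 - 40321 = -38112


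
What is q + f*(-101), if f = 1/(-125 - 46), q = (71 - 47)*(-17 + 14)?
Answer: -12211/171 ≈ -71.409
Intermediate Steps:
q = -72 (q = 24*(-3) = -72)
f = -1/171 (f = 1/(-171) = -1/171 ≈ -0.0058480)
q + f*(-101) = -72 - 1/171*(-101) = -72 + 101/171 = -12211/171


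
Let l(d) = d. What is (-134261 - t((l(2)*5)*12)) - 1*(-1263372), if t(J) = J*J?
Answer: 1114711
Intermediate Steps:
t(J) = J²
(-134261 - t((l(2)*5)*12)) - 1*(-1263372) = (-134261 - ((2*5)*12)²) - 1*(-1263372) = (-134261 - (10*12)²) + 1263372 = (-134261 - 1*120²) + 1263372 = (-134261 - 1*14400) + 1263372 = (-134261 - 14400) + 1263372 = -148661 + 1263372 = 1114711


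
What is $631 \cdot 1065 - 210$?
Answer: $671805$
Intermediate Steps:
$631 \cdot 1065 - 210 = 672015 - 210 = 671805$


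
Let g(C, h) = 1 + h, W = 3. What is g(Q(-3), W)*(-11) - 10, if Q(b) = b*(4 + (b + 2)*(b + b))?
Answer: -54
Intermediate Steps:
Q(b) = b*(4 + 2*b*(2 + b)) (Q(b) = b*(4 + (2 + b)*(2*b)) = b*(4 + 2*b*(2 + b)))
g(Q(-3), W)*(-11) - 10 = (1 + 3)*(-11) - 10 = 4*(-11) - 10 = -44 - 10 = -54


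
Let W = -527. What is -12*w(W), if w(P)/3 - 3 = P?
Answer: 18864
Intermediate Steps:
w(P) = 9 + 3*P
-12*w(W) = -12*(9 + 3*(-527)) = -12*(9 - 1581) = -12*(-1572) = 18864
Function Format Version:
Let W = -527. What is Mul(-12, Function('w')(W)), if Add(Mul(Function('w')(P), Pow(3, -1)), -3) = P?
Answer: 18864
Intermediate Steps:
Function('w')(P) = Add(9, Mul(3, P))
Mul(-12, Function('w')(W)) = Mul(-12, Add(9, Mul(3, -527))) = Mul(-12, Add(9, -1581)) = Mul(-12, -1572) = 18864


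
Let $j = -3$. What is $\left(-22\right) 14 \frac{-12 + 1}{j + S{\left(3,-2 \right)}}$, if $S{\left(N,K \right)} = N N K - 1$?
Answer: $-154$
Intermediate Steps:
$S{\left(N,K \right)} = -1 + K N^{2}$ ($S{\left(N,K \right)} = N^{2} K - 1 = K N^{2} - 1 = -1 + K N^{2}$)
$\left(-22\right) 14 \frac{-12 + 1}{j + S{\left(3,-2 \right)}} = \left(-22\right) 14 \frac{-12 + 1}{-3 - \left(1 + 2 \cdot 3^{2}\right)} = - 308 \left(- \frac{11}{-3 - 19}\right) = - 308 \left(- \frac{11}{-22}\right) = - 308 \left(\left(-11\right) \left(- \frac{1}{22}\right)\right) = \left(-308\right) \frac{1}{2} = -154$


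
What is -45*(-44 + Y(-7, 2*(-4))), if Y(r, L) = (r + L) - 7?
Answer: 2970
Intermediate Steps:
Y(r, L) = -7 + L + r (Y(r, L) = (L + r) - 7 = -7 + L + r)
-45*(-44 + Y(-7, 2*(-4))) = -45*(-44 + (-7 + 2*(-4) - 7)) = -45*(-44 + (-7 - 8 - 7)) = -45*(-44 - 22) = -45*(-66) = 2970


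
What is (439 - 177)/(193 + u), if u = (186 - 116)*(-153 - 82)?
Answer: -262/16257 ≈ -0.016116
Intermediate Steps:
u = -16450 (u = 70*(-235) = -16450)
(439 - 177)/(193 + u) = (439 - 177)/(193 - 16450) = 262/(-16257) = 262*(-1/16257) = -262/16257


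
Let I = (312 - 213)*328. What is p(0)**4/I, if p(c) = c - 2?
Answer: 2/4059 ≈ 0.00049273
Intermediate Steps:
p(c) = -2 + c
I = 32472 (I = 99*328 = 32472)
p(0)**4/I = (-2 + 0)**4/32472 = (-2)**4*(1/32472) = 16*(1/32472) = 2/4059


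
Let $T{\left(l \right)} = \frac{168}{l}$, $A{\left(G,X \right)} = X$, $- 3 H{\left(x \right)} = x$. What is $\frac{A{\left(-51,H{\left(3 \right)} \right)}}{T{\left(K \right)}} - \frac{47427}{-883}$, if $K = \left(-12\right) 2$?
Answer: $\frac{332872}{6181} \approx 53.854$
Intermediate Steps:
$H{\left(x \right)} = - \frac{x}{3}$
$K = -24$
$\frac{A{\left(-51,H{\left(3 \right)} \right)}}{T{\left(K \right)}} - \frac{47427}{-883} = \frac{\left(- \frac{1}{3}\right) 3}{168 \frac{1}{-24}} - \frac{47427}{-883} = - \frac{1}{168 \left(- \frac{1}{24}\right)} - - \frac{47427}{883} = - \frac{1}{-7} + \frac{47427}{883} = \left(-1\right) \left(- \frac{1}{7}\right) + \frac{47427}{883} = \frac{1}{7} + \frac{47427}{883} = \frac{332872}{6181}$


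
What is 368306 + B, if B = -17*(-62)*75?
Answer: 447356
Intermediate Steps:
B = 79050 (B = 1054*75 = 79050)
368306 + B = 368306 + 79050 = 447356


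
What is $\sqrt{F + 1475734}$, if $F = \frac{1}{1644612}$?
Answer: $\frac{\sqrt{997872378887215977}}{822306} \approx 1214.8$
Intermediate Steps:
$F = \frac{1}{1644612} \approx 6.0805 \cdot 10^{-7}$
$\sqrt{F + 1475734} = \sqrt{\frac{1}{1644612} + 1475734} = \sqrt{\frac{2427009845209}{1644612}} = \frac{\sqrt{997872378887215977}}{822306}$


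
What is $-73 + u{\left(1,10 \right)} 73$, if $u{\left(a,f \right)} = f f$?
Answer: $7227$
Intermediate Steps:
$u{\left(a,f \right)} = f^{2}$
$-73 + u{\left(1,10 \right)} 73 = -73 + 10^{2} \cdot 73 = -73 + 100 \cdot 73 = -73 + 7300 = 7227$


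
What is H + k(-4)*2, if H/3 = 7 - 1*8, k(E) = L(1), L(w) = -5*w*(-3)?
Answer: 27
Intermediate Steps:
L(w) = 15*w
k(E) = 15 (k(E) = 15*1 = 15)
H = -3 (H = 3*(7 - 1*8) = 3*(7 - 8) = 3*(-1) = -3)
H + k(-4)*2 = -3 + 15*2 = -3 + 30 = 27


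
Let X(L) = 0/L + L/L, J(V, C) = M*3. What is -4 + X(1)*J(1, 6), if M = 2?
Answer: 2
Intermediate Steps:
J(V, C) = 6 (J(V, C) = 2*3 = 6)
X(L) = 1 (X(L) = 0 + 1 = 1)
-4 + X(1)*J(1, 6) = -4 + 1*6 = -4 + 6 = 2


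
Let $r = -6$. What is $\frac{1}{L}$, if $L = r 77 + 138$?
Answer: $- \frac{1}{324} \approx -0.0030864$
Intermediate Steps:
$L = -324$ ($L = \left(-6\right) 77 + 138 = -462 + 138 = -324$)
$\frac{1}{L} = \frac{1}{-324} = - \frac{1}{324}$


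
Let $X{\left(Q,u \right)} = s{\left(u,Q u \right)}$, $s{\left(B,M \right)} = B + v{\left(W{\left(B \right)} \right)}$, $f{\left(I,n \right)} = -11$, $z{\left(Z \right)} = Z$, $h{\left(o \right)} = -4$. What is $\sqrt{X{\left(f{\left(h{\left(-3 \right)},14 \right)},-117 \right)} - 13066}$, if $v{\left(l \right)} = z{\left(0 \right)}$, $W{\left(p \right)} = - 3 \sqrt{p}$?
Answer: $i \sqrt{13183} \approx 114.82 i$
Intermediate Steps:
$v{\left(l \right)} = 0$
$s{\left(B,M \right)} = B$ ($s{\left(B,M \right)} = B + 0 = B$)
$X{\left(Q,u \right)} = u$
$\sqrt{X{\left(f{\left(h{\left(-3 \right)},14 \right)},-117 \right)} - 13066} = \sqrt{-117 - 13066} = \sqrt{-13183} = i \sqrt{13183}$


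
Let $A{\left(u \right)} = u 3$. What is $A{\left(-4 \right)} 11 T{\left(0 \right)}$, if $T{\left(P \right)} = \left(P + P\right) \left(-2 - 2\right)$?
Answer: $0$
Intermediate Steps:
$A{\left(u \right)} = 3 u$
$T{\left(P \right)} = - 8 P$ ($T{\left(P \right)} = 2 P \left(-4\right) = - 8 P$)
$A{\left(-4 \right)} 11 T{\left(0 \right)} = 3 \left(-4\right) 11 \left(\left(-8\right) 0\right) = \left(-12\right) 11 \cdot 0 = \left(-132\right) 0 = 0$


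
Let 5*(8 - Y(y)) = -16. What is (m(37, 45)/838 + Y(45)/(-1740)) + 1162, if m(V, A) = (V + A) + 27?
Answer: 2118144643/1822650 ≈ 1162.1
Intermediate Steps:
Y(y) = 56/5 (Y(y) = 8 - 1/5*(-16) = 8 + 16/5 = 56/5)
m(V, A) = 27 + A + V (m(V, A) = (A + V) + 27 = 27 + A + V)
(m(37, 45)/838 + Y(45)/(-1740)) + 1162 = ((27 + 45 + 37)/838 + (56/5)/(-1740)) + 1162 = (109*(1/838) + (56/5)*(-1/1740)) + 1162 = (109/838 - 14/2175) + 1162 = 225343/1822650 + 1162 = 2118144643/1822650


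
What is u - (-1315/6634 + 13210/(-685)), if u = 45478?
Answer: 41350751307/908858 ≈ 45498.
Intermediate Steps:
u - (-1315/6634 + 13210/(-685)) = 45478 - (-1315/6634 + 13210/(-685)) = 45478 - (-1315*1/6634 + 13210*(-1/685)) = 45478 - (-1315/6634 - 2642/137) = 45478 - 1*(-17707183/908858) = 45478 + 17707183/908858 = 41350751307/908858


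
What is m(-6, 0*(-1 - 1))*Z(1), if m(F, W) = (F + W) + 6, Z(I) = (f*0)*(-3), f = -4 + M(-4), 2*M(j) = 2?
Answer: 0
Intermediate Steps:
M(j) = 1 (M(j) = (½)*2 = 1)
f = -3 (f = -4 + 1 = -3)
Z(I) = 0 (Z(I) = -3*0*(-3) = 0*(-3) = 0)
m(F, W) = 6 + F + W
m(-6, 0*(-1 - 1))*Z(1) = (6 - 6 + 0*(-1 - 1))*0 = (6 - 6 + 0*(-2))*0 = (6 - 6 + 0)*0 = 0*0 = 0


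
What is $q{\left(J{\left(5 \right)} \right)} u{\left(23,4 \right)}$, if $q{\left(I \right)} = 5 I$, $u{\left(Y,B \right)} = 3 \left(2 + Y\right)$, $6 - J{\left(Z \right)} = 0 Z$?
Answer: $2250$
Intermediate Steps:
$J{\left(Z \right)} = 6$ ($J{\left(Z \right)} = 6 - 0 Z = 6 - 0 = 6 + 0 = 6$)
$u{\left(Y,B \right)} = 6 + 3 Y$
$q{\left(J{\left(5 \right)} \right)} u{\left(23,4 \right)} = 5 \cdot 6 \left(6 + 3 \cdot 23\right) = 30 \left(6 + 69\right) = 30 \cdot 75 = 2250$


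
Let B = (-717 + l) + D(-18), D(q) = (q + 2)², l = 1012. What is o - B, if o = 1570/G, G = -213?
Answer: -118933/213 ≈ -558.37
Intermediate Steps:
D(q) = (2 + q)²
o = -1570/213 (o = 1570/(-213) = 1570*(-1/213) = -1570/213 ≈ -7.3709)
B = 551 (B = (-717 + 1012) + (2 - 18)² = 295 + (-16)² = 295 + 256 = 551)
o - B = -1570/213 - 1*551 = -1570/213 - 551 = -118933/213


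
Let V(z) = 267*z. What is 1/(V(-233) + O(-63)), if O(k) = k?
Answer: -1/62274 ≈ -1.6058e-5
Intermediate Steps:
1/(V(-233) + O(-63)) = 1/(267*(-233) - 63) = 1/(-62211 - 63) = 1/(-62274) = -1/62274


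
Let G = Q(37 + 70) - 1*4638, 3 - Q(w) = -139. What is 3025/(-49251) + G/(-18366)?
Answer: 9215297/50252437 ≈ 0.18338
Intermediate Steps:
Q(w) = 142 (Q(w) = 3 - 1*(-139) = 3 + 139 = 142)
G = -4496 (G = 142 - 1*4638 = 142 - 4638 = -4496)
3025/(-49251) + G/(-18366) = 3025/(-49251) - 4496/(-18366) = 3025*(-1/49251) - 4496*(-1/18366) = -3025/49251 + 2248/9183 = 9215297/50252437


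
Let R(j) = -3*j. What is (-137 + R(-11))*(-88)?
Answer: 9152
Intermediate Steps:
(-137 + R(-11))*(-88) = (-137 - 3*(-11))*(-88) = (-137 + 33)*(-88) = -104*(-88) = 9152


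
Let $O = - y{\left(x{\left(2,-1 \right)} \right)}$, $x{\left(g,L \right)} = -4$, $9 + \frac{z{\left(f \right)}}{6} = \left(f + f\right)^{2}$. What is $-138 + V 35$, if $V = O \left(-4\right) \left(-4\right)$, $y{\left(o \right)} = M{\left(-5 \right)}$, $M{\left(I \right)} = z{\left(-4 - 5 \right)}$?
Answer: $-1058538$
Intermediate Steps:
$z{\left(f \right)} = -54 + 24 f^{2}$ ($z{\left(f \right)} = -54 + 6 \left(f + f\right)^{2} = -54 + 6 \left(2 f\right)^{2} = -54 + 6 \cdot 4 f^{2} = -54 + 24 f^{2}$)
$M{\left(I \right)} = 1890$ ($M{\left(I \right)} = -54 + 24 \left(-4 - 5\right)^{2} = -54 + 24 \left(-9\right)^{2} = -54 + 24 \cdot 81 = -54 + 1944 = 1890$)
$y{\left(o \right)} = 1890$
$O = -1890$ ($O = \left(-1\right) 1890 = -1890$)
$V = -30240$ ($V = \left(-1890\right) \left(-4\right) \left(-4\right) = 7560 \left(-4\right) = -30240$)
$-138 + V 35 = -138 - 1058400 = -1058538$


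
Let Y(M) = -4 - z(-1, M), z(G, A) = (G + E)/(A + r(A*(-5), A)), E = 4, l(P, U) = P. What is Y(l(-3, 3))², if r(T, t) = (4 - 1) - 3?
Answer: 9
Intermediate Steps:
r(T, t) = 0 (r(T, t) = 3 - 3 = 0)
z(G, A) = (4 + G)/A (z(G, A) = (G + 4)/(A + 0) = (4 + G)/A)
Y(M) = -4 - 3/M (Y(M) = -4 - (4 - 1)/M = -4 - 3/M)
Y(l(-3, 3))² = (-4 - 3/(-3))² = (-4 - 3*(-⅓))² = (-4 + 1)² = (-3)² = 9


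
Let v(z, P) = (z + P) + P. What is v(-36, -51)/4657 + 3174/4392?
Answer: 2362537/3408924 ≈ 0.69304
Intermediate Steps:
v(z, P) = z + 2*P (v(z, P) = (P + z) + P = z + 2*P)
v(-36, -51)/4657 + 3174/4392 = (-36 + 2*(-51))/4657 + 3174/4392 = (-36 - 102)*(1/4657) + 3174*(1/4392) = -138*1/4657 + 529/732 = -138/4657 + 529/732 = 2362537/3408924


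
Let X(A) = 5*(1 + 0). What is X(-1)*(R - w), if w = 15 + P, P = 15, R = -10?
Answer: -200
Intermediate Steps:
X(A) = 5 (X(A) = 5*1 = 5)
w = 30 (w = 15 + 15 = 30)
X(-1)*(R - w) = 5*(-10 - 1*30) = 5*(-10 - 30) = 5*(-40) = -200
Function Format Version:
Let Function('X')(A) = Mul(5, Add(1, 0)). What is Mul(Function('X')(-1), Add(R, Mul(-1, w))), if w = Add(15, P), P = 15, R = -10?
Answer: -200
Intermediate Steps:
Function('X')(A) = 5 (Function('X')(A) = Mul(5, 1) = 5)
w = 30 (w = Add(15, 15) = 30)
Mul(Function('X')(-1), Add(R, Mul(-1, w))) = Mul(5, Add(-10, Mul(-1, 30))) = Mul(5, Add(-10, -30)) = Mul(5, -40) = -200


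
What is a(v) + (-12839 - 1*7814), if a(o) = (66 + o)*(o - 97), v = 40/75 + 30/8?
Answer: -97809971/3600 ≈ -27169.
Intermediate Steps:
v = 257/60 (v = 40*(1/75) + 30*(⅛) = 8/15 + 15/4 = 257/60 ≈ 4.2833)
a(o) = (-97 + o)*(66 + o) (a(o) = (66 + o)*(-97 + o) = (-97 + o)*(66 + o))
a(v) + (-12839 - 1*7814) = (-6402 + (257/60)² - 31*257/60) + (-12839 - 1*7814) = (-6402 + 66049/3600 - 7967/60) + (-12839 - 7814) = -23459171/3600 - 20653 = -97809971/3600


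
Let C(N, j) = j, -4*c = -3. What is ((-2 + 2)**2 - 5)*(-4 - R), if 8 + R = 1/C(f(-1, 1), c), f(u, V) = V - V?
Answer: -40/3 ≈ -13.333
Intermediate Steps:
c = 3/4 (c = -1/4*(-3) = 3/4 ≈ 0.75000)
f(u, V) = 0
R = -20/3 (R = -8 + 1/(3/4) = -8 + 4/3 = -20/3 ≈ -6.6667)
((-2 + 2)**2 - 5)*(-4 - R) = ((-2 + 2)**2 - 5)*(-4 - 1*(-20/3)) = (0**2 - 5)*(-4 + 20/3) = (0 - 5)*(8/3) = -5*8/3 = -40/3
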